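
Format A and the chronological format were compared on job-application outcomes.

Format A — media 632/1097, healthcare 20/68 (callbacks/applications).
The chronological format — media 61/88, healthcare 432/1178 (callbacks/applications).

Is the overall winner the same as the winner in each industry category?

Media: Format A 632/1097 = 57.6%, the chronological format 61/88 = 69.3% → the chronological format
Healthcare: Format A 20/68 = 29.4%, the chronological format 432/1178 = 36.7% → the chronological format
Overall: Format A 652/1165 = 56.0%, the chronological format 493/1266 = 38.9% → Format A
The chronological format wins each industry group but Format A wins overall — the comparison reverses. The chronological format's applications skew toward healthcare, which has a lower base rate.

No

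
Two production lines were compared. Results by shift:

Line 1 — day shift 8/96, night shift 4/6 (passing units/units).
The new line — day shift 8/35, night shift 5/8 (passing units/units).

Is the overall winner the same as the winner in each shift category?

No

Day shift: Line 1 8/96 = 8.3%, the new line 8/35 = 22.9% → the new line
Night shift: Line 1 4/6 = 66.7%, the new line 5/8 = 62.5% → Line 1
Overall: Line 1 12/102 = 11.8%, the new line 13/43 = 30.2% → the new line
Neither sweeps: Line 1 wins 1 of 2 groups, the new line wins 1. The new line wins overall but not every group — no Simpson reversal.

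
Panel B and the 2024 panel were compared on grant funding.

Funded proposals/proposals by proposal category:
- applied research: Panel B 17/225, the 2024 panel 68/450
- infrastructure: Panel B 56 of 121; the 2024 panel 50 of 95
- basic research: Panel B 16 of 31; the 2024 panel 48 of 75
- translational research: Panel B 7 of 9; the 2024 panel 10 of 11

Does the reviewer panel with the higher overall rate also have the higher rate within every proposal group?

Applied research: Panel B 17/225 = 7.6%, the 2024 panel 68/450 = 15.1% → the 2024 panel
Infrastructure: Panel B 56/121 = 46.3%, the 2024 panel 50/95 = 52.6% → the 2024 panel
Basic research: Panel B 16/31 = 51.6%, the 2024 panel 48/75 = 64.0% → the 2024 panel
Translational research: Panel B 7/9 = 77.8%, the 2024 panel 10/11 = 90.9% → the 2024 panel
Overall: Panel B 96/386 = 24.9%, the 2024 panel 176/631 = 27.9% → the 2024 panel
The 2024 panel wins overall and in every proposal group — no reversal.

Yes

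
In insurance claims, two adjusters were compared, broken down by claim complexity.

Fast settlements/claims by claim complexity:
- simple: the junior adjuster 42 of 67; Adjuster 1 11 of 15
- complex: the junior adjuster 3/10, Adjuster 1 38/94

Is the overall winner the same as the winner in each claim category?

No

Simple: the junior adjuster 42/67 = 62.7%, Adjuster 1 11/15 = 73.3% → Adjuster 1
Complex: the junior adjuster 3/10 = 30.0%, Adjuster 1 38/94 = 40.4% → Adjuster 1
Overall: the junior adjuster 45/77 = 58.4%, Adjuster 1 49/109 = 45.0% → the junior adjuster
Adjuster 1 wins each claim group but the junior adjuster wins overall — the comparison reverses. Adjuster 1's claims skew toward complex, which has a lower base rate.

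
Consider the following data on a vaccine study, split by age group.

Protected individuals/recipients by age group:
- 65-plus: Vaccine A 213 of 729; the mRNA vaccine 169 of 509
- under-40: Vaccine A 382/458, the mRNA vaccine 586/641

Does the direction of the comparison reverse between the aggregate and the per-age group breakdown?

65-plus: Vaccine A 213/729 = 29.2%, the mRNA vaccine 169/509 = 33.2% → the mRNA vaccine
Under-40: Vaccine A 382/458 = 83.4%, the mRNA vaccine 586/641 = 91.4% → the mRNA vaccine
Overall: Vaccine A 595/1187 = 50.1%, the mRNA vaccine 755/1150 = 65.7% → the mRNA vaccine
The mRNA vaccine wins overall and in every age group — no reversal.

No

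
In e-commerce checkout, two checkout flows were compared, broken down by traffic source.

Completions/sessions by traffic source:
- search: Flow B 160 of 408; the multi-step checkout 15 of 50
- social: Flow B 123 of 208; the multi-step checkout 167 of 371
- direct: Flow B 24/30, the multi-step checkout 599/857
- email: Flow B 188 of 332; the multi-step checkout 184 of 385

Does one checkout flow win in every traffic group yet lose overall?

Search: Flow B 160/408 = 39.2%, the multi-step checkout 15/50 = 30.0% → Flow B
Social: Flow B 123/208 = 59.1%, the multi-step checkout 167/371 = 45.0% → Flow B
Direct: Flow B 24/30 = 80.0%, the multi-step checkout 599/857 = 69.9% → Flow B
Email: Flow B 188/332 = 56.6%, the multi-step checkout 184/385 = 47.8% → Flow B
Overall: Flow B 495/978 = 50.6%, the multi-step checkout 965/1663 = 58.0% → the multi-step checkout
Flow B wins each traffic group but the multi-step checkout wins overall — the comparison reverses. Flow B's sessions skew toward search, which has a lower base rate.

Yes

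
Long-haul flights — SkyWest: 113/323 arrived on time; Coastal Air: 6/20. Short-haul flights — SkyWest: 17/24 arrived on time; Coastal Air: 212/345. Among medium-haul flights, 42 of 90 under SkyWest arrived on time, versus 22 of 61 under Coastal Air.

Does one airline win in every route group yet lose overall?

Yes

Long-haul: SkyWest 113/323 = 35.0%, Coastal Air 6/20 = 30.0% → SkyWest
Short-haul: SkyWest 17/24 = 70.8%, Coastal Air 212/345 = 61.4% → SkyWest
Medium-haul: SkyWest 42/90 = 46.7%, Coastal Air 22/61 = 36.1% → SkyWest
Overall: SkyWest 172/437 = 39.4%, Coastal Air 240/426 = 56.3% → Coastal Air
SkyWest wins each route group but Coastal Air wins overall — the comparison reverses. SkyWest's flights skew toward long-haul, which has a lower base rate.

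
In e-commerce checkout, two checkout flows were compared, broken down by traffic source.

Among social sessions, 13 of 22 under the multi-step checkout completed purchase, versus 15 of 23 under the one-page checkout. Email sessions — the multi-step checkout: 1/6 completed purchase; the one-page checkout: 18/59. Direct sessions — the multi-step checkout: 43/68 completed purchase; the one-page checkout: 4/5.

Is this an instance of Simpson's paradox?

Social: the multi-step checkout 13/22 = 59.1%, the one-page checkout 15/23 = 65.2% → the one-page checkout
Email: the multi-step checkout 1/6 = 16.7%, the one-page checkout 18/59 = 30.5% → the one-page checkout
Direct: the multi-step checkout 43/68 = 63.2%, the one-page checkout 4/5 = 80.0% → the one-page checkout
Overall: the multi-step checkout 57/96 = 59.4%, the one-page checkout 37/87 = 42.5% → the multi-step checkout
The one-page checkout wins each traffic group but the multi-step checkout wins overall — the comparison reverses. The one-page checkout's sessions skew toward email, which has a lower base rate.

Yes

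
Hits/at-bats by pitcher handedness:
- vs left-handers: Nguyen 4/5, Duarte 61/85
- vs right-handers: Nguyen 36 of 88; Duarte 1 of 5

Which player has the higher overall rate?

Duarte

Vs left-handers: Nguyen 4/5 = 80.0%, Duarte 61/85 = 71.8% → Nguyen
Vs right-handers: Nguyen 36/88 = 40.9%, Duarte 1/5 = 20.0% → Nguyen
Overall: Nguyen 40/93 = 43.0%, Duarte 62/90 = 68.9% → Duarte
(Nguyen wins every pitcher group but Duarte wins overall — Nguyen's at-bats skew toward the low-rate vs right-handers group.)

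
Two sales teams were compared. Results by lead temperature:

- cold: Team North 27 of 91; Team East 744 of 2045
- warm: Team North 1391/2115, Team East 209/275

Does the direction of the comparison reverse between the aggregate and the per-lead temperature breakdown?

Yes

Cold: Team North 27/91 = 29.7%, Team East 744/2045 = 36.4% → Team East
Warm: Team North 1391/2115 = 65.8%, Team East 209/275 = 76.0% → Team East
Overall: Team North 1418/2206 = 64.3%, Team East 953/2320 = 41.1% → Team North
Team East wins each lead group but Team North wins overall — the comparison reverses. Team East's leads skew toward cold, which has a lower base rate.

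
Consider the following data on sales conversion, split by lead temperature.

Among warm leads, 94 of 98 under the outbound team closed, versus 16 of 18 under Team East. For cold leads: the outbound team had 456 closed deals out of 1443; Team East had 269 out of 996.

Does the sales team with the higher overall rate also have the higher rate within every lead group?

Warm: the outbound team 94/98 = 95.9%, Team East 16/18 = 88.9% → the outbound team
Cold: the outbound team 456/1443 = 31.6%, Team East 269/996 = 27.0% → the outbound team
Overall: the outbound team 550/1541 = 35.7%, Team East 285/1014 = 28.1% → the outbound team
The outbound team wins overall and in every lead group — no reversal.

Yes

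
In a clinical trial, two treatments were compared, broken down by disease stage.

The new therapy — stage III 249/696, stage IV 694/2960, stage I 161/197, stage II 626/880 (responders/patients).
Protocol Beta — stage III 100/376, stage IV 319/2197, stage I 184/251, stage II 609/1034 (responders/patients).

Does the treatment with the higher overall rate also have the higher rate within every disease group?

Yes

Stage III: the new therapy 249/696 = 35.8%, Protocol Beta 100/376 = 26.6% → the new therapy
Stage IV: the new therapy 694/2960 = 23.4%, Protocol Beta 319/2197 = 14.5% → the new therapy
Stage I: the new therapy 161/197 = 81.7%, Protocol Beta 184/251 = 73.3% → the new therapy
Stage II: the new therapy 626/880 = 71.1%, Protocol Beta 609/1034 = 58.9% → the new therapy
Overall: the new therapy 1730/4733 = 36.6%, Protocol Beta 1212/3858 = 31.4% → the new therapy
The new therapy wins overall and in every disease group — no reversal.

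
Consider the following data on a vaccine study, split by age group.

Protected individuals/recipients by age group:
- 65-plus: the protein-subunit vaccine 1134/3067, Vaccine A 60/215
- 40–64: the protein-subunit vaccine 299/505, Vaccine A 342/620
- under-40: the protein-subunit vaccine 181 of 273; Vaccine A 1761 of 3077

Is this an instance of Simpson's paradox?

Yes

65-plus: the protein-subunit vaccine 1134/3067 = 37.0%, Vaccine A 60/215 = 27.9% → the protein-subunit vaccine
40–64: the protein-subunit vaccine 299/505 = 59.2%, Vaccine A 342/620 = 55.2% → the protein-subunit vaccine
Under-40: the protein-subunit vaccine 181/273 = 66.3%, Vaccine A 1761/3077 = 57.2% → the protein-subunit vaccine
Overall: the protein-subunit vaccine 1614/3845 = 42.0%, Vaccine A 2163/3912 = 55.3% → Vaccine A
The protein-subunit vaccine wins each age group but Vaccine A wins overall — the comparison reverses. The protein-subunit vaccine's recipients skew toward 65-plus, which has a lower base rate.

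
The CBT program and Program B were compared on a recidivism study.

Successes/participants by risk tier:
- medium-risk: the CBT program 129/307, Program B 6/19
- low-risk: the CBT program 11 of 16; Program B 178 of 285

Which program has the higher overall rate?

Medium-risk: the CBT program 129/307 = 42.0%, Program B 6/19 = 31.6% → the CBT program
Low-risk: the CBT program 11/16 = 68.8%, Program B 178/285 = 62.5% → the CBT program
Overall: the CBT program 140/323 = 43.3%, Program B 184/304 = 60.5% → Program B
(The CBT program wins every risk group but Program B wins overall — the CBT program's participants skew toward the low-rate medium-risk group.)

Program B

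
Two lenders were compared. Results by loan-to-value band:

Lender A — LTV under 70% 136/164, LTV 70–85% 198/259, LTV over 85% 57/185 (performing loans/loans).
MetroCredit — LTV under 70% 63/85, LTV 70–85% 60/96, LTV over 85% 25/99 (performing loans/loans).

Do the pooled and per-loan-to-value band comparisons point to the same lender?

Yes

LTV under 70%: Lender A 136/164 = 82.9%, MetroCredit 63/85 = 74.1% → Lender A
LTV 70–85%: Lender A 198/259 = 76.4%, MetroCredit 60/96 = 62.5% → Lender A
LTV over 85%: Lender A 57/185 = 30.8%, MetroCredit 25/99 = 25.3% → Lender A
Overall: Lender A 391/608 = 64.3%, MetroCredit 148/280 = 52.9% → Lender A
Lender A wins overall and in every loan-to-value group — no reversal.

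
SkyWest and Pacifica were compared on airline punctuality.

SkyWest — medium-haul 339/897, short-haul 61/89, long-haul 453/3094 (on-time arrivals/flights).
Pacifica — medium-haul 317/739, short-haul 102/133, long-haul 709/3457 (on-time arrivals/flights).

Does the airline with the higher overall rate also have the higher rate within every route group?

Medium-haul: SkyWest 339/897 = 37.8%, Pacifica 317/739 = 42.9% → Pacifica
Short-haul: SkyWest 61/89 = 68.5%, Pacifica 102/133 = 76.7% → Pacifica
Long-haul: SkyWest 453/3094 = 14.6%, Pacifica 709/3457 = 20.5% → Pacifica
Overall: SkyWest 853/4080 = 20.9%, Pacifica 1128/4329 = 26.1% → Pacifica
Pacifica wins overall and in every route group — no reversal.

Yes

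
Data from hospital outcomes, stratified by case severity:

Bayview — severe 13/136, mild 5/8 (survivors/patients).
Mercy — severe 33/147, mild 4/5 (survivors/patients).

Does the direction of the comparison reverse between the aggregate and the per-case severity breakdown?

Severe: Bayview 13/136 = 9.6%, Mercy 33/147 = 22.4% → Mercy
Mild: Bayview 5/8 = 62.5%, Mercy 4/5 = 80.0% → Mercy
Overall: Bayview 18/144 = 12.5%, Mercy 37/152 = 24.3% → Mercy
Mercy wins overall and in every case group — no reversal.

No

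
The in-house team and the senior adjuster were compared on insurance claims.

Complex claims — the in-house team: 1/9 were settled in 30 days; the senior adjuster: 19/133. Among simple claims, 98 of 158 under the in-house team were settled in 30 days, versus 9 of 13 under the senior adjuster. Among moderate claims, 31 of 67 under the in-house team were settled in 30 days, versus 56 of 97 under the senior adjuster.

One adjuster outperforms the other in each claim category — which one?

the senior adjuster

Complex: the in-house team 1/9 = 11.1%, the senior adjuster 19/133 = 14.3% → the senior adjuster
Simple: the in-house team 98/158 = 62.0%, the senior adjuster 9/13 = 69.2% → the senior adjuster
Moderate: the in-house team 31/67 = 46.3%, the senior adjuster 56/97 = 57.7% → the senior adjuster
The senior adjuster has the higher rate in all 3 groups.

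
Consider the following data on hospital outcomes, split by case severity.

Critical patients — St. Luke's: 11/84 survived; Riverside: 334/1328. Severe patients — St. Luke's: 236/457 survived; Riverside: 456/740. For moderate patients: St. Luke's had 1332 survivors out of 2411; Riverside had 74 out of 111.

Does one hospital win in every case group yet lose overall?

Critical: St. Luke's 11/84 = 13.1%, Riverside 334/1328 = 25.2% → Riverside
Severe: St. Luke's 236/457 = 51.6%, Riverside 456/740 = 61.6% → Riverside
Moderate: St. Luke's 1332/2411 = 55.2%, Riverside 74/111 = 66.7% → Riverside
Overall: St. Luke's 1579/2952 = 53.5%, Riverside 864/2179 = 39.7% → St. Luke's
Riverside wins each case group but St. Luke's wins overall — the comparison reverses. Riverside's patients skew toward critical, which has a lower base rate.

Yes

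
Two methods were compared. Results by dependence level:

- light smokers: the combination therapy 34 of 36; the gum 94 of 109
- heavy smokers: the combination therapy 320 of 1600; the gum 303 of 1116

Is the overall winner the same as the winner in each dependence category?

Light smokers: the combination therapy 34/36 = 94.4%, the gum 94/109 = 86.2% → the combination therapy
Heavy smokers: the combination therapy 320/1600 = 20.0%, the gum 303/1116 = 27.2% → the gum
Overall: the combination therapy 354/1636 = 21.6%, the gum 397/1225 = 32.4% → the gum
Neither sweeps: the combination therapy wins 1 of 2 groups, the gum wins 1. The gum wins overall but not every group — no Simpson reversal.

No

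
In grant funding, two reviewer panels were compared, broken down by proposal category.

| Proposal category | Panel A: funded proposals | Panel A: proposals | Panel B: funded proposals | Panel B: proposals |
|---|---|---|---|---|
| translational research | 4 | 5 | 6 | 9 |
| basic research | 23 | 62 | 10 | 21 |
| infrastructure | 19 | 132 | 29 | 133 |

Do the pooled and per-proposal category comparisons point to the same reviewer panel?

No

Translational research: Panel A 4/5 = 80.0%, Panel B 6/9 = 66.7% → Panel A
Basic research: Panel A 23/62 = 37.1%, Panel B 10/21 = 47.6% → Panel B
Infrastructure: Panel A 19/132 = 14.4%, Panel B 29/133 = 21.8% → Panel B
Overall: Panel A 46/199 = 23.1%, Panel B 45/163 = 27.6% → Panel B
Neither sweeps: Panel A wins 1 of 3 groups, Panel B wins 2. Panel B wins overall but not every group — no Simpson reversal.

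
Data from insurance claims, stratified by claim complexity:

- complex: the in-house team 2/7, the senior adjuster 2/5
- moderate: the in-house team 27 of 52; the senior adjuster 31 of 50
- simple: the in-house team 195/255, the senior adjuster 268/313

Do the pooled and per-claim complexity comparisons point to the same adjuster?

Complex: the in-house team 2/7 = 28.6%, the senior adjuster 2/5 = 40.0% → the senior adjuster
Moderate: the in-house team 27/52 = 51.9%, the senior adjuster 31/50 = 62.0% → the senior adjuster
Simple: the in-house team 195/255 = 76.5%, the senior adjuster 268/313 = 85.6% → the senior adjuster
Overall: the in-house team 224/314 = 71.3%, the senior adjuster 301/368 = 81.8% → the senior adjuster
The senior adjuster wins overall and in every claim group — no reversal.

Yes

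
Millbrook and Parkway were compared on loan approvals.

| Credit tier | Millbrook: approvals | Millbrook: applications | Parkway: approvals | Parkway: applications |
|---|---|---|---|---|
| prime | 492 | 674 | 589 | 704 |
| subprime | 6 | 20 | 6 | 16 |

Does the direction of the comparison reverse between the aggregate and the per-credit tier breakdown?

Prime: Millbrook 492/674 = 73.0%, Parkway 589/704 = 83.7% → Parkway
Subprime: Millbrook 6/20 = 30.0%, Parkway 6/16 = 37.5% → Parkway
Overall: Millbrook 498/694 = 71.8%, Parkway 595/720 = 82.6% → Parkway
Parkway wins overall and in every credit group — no reversal.

No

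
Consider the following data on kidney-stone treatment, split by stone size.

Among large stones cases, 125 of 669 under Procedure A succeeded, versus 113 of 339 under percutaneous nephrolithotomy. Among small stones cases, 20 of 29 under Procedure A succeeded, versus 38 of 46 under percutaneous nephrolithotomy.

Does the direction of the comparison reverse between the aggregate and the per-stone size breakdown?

Large stones: Procedure A 125/669 = 18.7%, percutaneous nephrolithotomy 113/339 = 33.3% → percutaneous nephrolithotomy
Small stones: Procedure A 20/29 = 69.0%, percutaneous nephrolithotomy 38/46 = 82.6% → percutaneous nephrolithotomy
Overall: Procedure A 145/698 = 20.8%, percutaneous nephrolithotomy 151/385 = 39.2% → percutaneous nephrolithotomy
Percutaneous nephrolithotomy wins overall and in every stone group — no reversal.

No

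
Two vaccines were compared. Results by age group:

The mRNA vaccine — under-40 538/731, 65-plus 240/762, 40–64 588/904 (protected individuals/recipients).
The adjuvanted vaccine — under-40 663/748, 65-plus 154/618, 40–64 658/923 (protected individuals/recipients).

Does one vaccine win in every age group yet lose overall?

No

Under-40: the mRNA vaccine 538/731 = 73.6%, the adjuvanted vaccine 663/748 = 88.6% → the adjuvanted vaccine
65-plus: the mRNA vaccine 240/762 = 31.5%, the adjuvanted vaccine 154/618 = 24.9% → the mRNA vaccine
40–64: the mRNA vaccine 588/904 = 65.0%, the adjuvanted vaccine 658/923 = 71.3% → the adjuvanted vaccine
Overall: the mRNA vaccine 1366/2397 = 57.0%, the adjuvanted vaccine 1475/2289 = 64.4% → the adjuvanted vaccine
Neither sweeps: the mRNA vaccine wins 1 of 3 groups, the adjuvanted vaccine wins 2. The adjuvanted vaccine wins overall but not every group — no Simpson reversal.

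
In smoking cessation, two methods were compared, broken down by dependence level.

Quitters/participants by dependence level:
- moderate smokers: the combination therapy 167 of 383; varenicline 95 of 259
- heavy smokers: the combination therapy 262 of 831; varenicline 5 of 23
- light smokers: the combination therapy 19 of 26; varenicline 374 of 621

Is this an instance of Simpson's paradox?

Moderate smokers: the combination therapy 167/383 = 43.6%, varenicline 95/259 = 36.7% → the combination therapy
Heavy smokers: the combination therapy 262/831 = 31.5%, varenicline 5/23 = 21.7% → the combination therapy
Light smokers: the combination therapy 19/26 = 73.1%, varenicline 374/621 = 60.2% → the combination therapy
Overall: the combination therapy 448/1240 = 36.1%, varenicline 474/903 = 52.5% → varenicline
The combination therapy wins each dependence group but varenicline wins overall — the comparison reverses. The combination therapy's participants skew toward heavy smokers, which has a lower base rate.

Yes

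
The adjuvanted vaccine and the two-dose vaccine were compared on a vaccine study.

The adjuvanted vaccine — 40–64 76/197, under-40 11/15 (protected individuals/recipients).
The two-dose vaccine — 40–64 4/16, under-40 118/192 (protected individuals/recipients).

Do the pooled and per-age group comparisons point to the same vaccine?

40–64: the adjuvanted vaccine 76/197 = 38.6%, the two-dose vaccine 4/16 = 25.0% → the adjuvanted vaccine
Under-40: the adjuvanted vaccine 11/15 = 73.3%, the two-dose vaccine 118/192 = 61.5% → the adjuvanted vaccine
Overall: the adjuvanted vaccine 87/212 = 41.0%, the two-dose vaccine 122/208 = 58.7% → the two-dose vaccine
The adjuvanted vaccine wins each age group but the two-dose vaccine wins overall — the comparison reverses. The adjuvanted vaccine's recipients skew toward 40–64, which has a lower base rate.

No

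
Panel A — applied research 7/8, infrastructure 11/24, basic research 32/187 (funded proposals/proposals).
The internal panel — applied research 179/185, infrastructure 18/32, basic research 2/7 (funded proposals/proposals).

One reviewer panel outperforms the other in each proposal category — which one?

the internal panel

Applied research: Panel A 7/8 = 87.5%, the internal panel 179/185 = 96.8% → the internal panel
Infrastructure: Panel A 11/24 = 45.8%, the internal panel 18/32 = 56.2% → the internal panel
Basic research: Panel A 32/187 = 17.1%, the internal panel 2/7 = 28.6% → the internal panel
The internal panel has the higher rate in all 3 groups.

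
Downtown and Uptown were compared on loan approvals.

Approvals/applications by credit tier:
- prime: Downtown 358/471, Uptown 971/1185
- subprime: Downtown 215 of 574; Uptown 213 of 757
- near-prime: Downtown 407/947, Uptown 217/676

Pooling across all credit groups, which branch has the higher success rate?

Prime: Downtown 358/471 = 76.0%, Uptown 971/1185 = 81.9% → Uptown
Subprime: Downtown 215/574 = 37.5%, Uptown 213/757 = 28.1% → Downtown
Near-prime: Downtown 407/947 = 43.0%, Uptown 217/676 = 32.1% → Downtown
Overall: Downtown 980/1992 = 49.2%, Uptown 1401/2618 = 53.5% → Uptown
(Neither sweeps every credit group, but Uptown has the higher pooled rate.)

Uptown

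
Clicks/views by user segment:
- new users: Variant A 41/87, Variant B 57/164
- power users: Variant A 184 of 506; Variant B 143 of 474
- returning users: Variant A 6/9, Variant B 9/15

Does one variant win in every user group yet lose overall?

New users: Variant A 41/87 = 47.1%, Variant B 57/164 = 34.8% → Variant A
Power users: Variant A 184/506 = 36.4%, Variant B 143/474 = 30.2% → Variant A
Returning users: Variant A 6/9 = 66.7%, Variant B 9/15 = 60.0% → Variant A
Overall: Variant A 231/602 = 38.4%, Variant B 209/653 = 32.0% → Variant A
Variant A wins overall and in every user group — no reversal.

No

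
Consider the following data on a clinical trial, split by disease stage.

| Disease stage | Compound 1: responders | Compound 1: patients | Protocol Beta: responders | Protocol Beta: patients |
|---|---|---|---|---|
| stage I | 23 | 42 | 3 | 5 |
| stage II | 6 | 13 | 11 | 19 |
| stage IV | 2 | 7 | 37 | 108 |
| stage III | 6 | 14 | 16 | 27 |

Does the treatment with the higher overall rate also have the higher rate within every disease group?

Stage I: Compound 1 23/42 = 54.8%, Protocol Beta 3/5 = 60.0% → Protocol Beta
Stage II: Compound 1 6/13 = 46.2%, Protocol Beta 11/19 = 57.9% → Protocol Beta
Stage IV: Compound 1 2/7 = 28.6%, Protocol Beta 37/108 = 34.3% → Protocol Beta
Stage III: Compound 1 6/14 = 42.9%, Protocol Beta 16/27 = 59.3% → Protocol Beta
Overall: Compound 1 37/76 = 48.7%, Protocol Beta 67/159 = 42.1% → Compound 1
Protocol Beta wins each disease group but Compound 1 wins overall — the comparison reverses. Protocol Beta's patients skew toward stage IV, which has a lower base rate.

No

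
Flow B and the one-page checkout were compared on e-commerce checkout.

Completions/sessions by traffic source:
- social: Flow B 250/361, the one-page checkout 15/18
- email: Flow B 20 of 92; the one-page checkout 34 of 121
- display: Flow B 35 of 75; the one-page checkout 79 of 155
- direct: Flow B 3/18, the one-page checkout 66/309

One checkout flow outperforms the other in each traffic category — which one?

the one-page checkout

Social: Flow B 250/361 = 69.3%, the one-page checkout 15/18 = 83.3% → the one-page checkout
Email: Flow B 20/92 = 21.7%, the one-page checkout 34/121 = 28.1% → the one-page checkout
Display: Flow B 35/75 = 46.7%, the one-page checkout 79/155 = 51.0% → the one-page checkout
Direct: Flow B 3/18 = 16.7%, the one-page checkout 66/309 = 21.4% → the one-page checkout
The one-page checkout has the higher rate in all 4 groups.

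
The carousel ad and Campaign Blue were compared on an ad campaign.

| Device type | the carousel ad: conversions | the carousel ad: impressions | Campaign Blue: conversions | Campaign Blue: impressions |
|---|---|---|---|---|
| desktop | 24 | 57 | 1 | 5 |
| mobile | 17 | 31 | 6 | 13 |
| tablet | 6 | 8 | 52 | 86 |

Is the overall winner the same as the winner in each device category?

Desktop: the carousel ad 24/57 = 42.1%, Campaign Blue 1/5 = 20.0% → the carousel ad
Mobile: the carousel ad 17/31 = 54.8%, Campaign Blue 6/13 = 46.2% → the carousel ad
Tablet: the carousel ad 6/8 = 75.0%, Campaign Blue 52/86 = 60.5% → the carousel ad
Overall: the carousel ad 47/96 = 49.0%, Campaign Blue 59/104 = 56.7% → Campaign Blue
The carousel ad wins each device group but Campaign Blue wins overall — the comparison reverses. The carousel ad's impressions skew toward desktop, which has a lower base rate.

No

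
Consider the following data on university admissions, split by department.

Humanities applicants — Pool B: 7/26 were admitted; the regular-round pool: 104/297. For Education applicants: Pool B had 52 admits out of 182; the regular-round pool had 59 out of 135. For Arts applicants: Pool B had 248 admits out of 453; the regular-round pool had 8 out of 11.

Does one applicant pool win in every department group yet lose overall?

Humanities: Pool B 7/26 = 26.9%, the regular-round pool 104/297 = 35.0% → the regular-round pool
Education: Pool B 52/182 = 28.6%, the regular-round pool 59/135 = 43.7% → the regular-round pool
Arts: Pool B 248/453 = 54.7%, the regular-round pool 8/11 = 72.7% → the regular-round pool
Overall: Pool B 307/661 = 46.4%, the regular-round pool 171/443 = 38.6% → Pool B
The regular-round pool wins each department group but Pool B wins overall — the comparison reverses. The regular-round pool's applicants skew toward Humanities, which has a lower base rate.

Yes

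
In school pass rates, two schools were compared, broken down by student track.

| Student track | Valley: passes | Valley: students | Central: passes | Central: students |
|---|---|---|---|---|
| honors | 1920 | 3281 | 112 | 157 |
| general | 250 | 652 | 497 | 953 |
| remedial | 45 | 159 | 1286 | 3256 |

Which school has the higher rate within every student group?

Central

Honors: Valley 1920/3281 = 58.5%, Central 112/157 = 71.3% → Central
General: Valley 250/652 = 38.3%, Central 497/953 = 52.2% → Central
Remedial: Valley 45/159 = 28.3%, Central 1286/3256 = 39.5% → Central
Central has the higher rate in all 3 groups.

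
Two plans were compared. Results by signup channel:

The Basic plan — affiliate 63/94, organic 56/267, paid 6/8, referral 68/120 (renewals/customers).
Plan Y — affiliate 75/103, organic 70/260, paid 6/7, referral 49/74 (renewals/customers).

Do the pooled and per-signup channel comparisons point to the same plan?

Yes

Affiliate: the Basic plan 63/94 = 67.0%, Plan Y 75/103 = 72.8% → Plan Y
Organic: the Basic plan 56/267 = 21.0%, Plan Y 70/260 = 26.9% → Plan Y
Paid: the Basic plan 6/8 = 75.0%, Plan Y 6/7 = 85.7% → Plan Y
Referral: the Basic plan 68/120 = 56.7%, Plan Y 49/74 = 66.2% → Plan Y
Overall: the Basic plan 193/489 = 39.5%, Plan Y 200/444 = 45.0% → Plan Y
Plan Y wins overall and in every signup group — no reversal.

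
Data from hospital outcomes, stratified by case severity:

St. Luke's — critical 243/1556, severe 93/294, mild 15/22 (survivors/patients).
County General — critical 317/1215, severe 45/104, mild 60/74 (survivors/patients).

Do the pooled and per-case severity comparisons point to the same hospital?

Yes

Critical: St. Luke's 243/1556 = 15.6%, County General 317/1215 = 26.1% → County General
Severe: St. Luke's 93/294 = 31.6%, County General 45/104 = 43.3% → County General
Mild: St. Luke's 15/22 = 68.2%, County General 60/74 = 81.1% → County General
Overall: St. Luke's 351/1872 = 18.8%, County General 422/1393 = 30.3% → County General
County General wins overall and in every case group — no reversal.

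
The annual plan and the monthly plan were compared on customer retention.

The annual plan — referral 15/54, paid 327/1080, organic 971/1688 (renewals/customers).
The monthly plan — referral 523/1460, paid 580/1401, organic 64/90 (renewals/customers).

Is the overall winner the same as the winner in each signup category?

No

Referral: the annual plan 15/54 = 27.8%, the monthly plan 523/1460 = 35.8% → the monthly plan
Paid: the annual plan 327/1080 = 30.3%, the monthly plan 580/1401 = 41.4% → the monthly plan
Organic: the annual plan 971/1688 = 57.5%, the monthly plan 64/90 = 71.1% → the monthly plan
Overall: the annual plan 1313/2822 = 46.5%, the monthly plan 1167/2951 = 39.5% → the annual plan
The monthly plan wins each signup group but the annual plan wins overall — the comparison reverses. The monthly plan's customers skew toward referral, which has a lower base rate.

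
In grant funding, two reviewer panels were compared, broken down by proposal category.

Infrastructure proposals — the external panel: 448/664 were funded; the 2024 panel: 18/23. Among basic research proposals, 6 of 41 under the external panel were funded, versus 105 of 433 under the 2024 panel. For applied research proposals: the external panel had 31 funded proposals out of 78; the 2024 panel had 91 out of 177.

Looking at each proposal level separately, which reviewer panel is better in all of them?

the 2024 panel

Infrastructure: the external panel 448/664 = 67.5%, the 2024 panel 18/23 = 78.3% → the 2024 panel
Basic research: the external panel 6/41 = 14.6%, the 2024 panel 105/433 = 24.2% → the 2024 panel
Applied research: the external panel 31/78 = 39.7%, the 2024 panel 91/177 = 51.4% → the 2024 panel
The 2024 panel has the higher rate in all 3 groups.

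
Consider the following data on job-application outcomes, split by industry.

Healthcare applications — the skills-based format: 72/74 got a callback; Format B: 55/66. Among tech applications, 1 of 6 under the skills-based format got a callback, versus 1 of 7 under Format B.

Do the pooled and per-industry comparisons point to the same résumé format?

Healthcare: the skills-based format 72/74 = 97.3%, Format B 55/66 = 83.3% → the skills-based format
Tech: the skills-based format 1/6 = 16.7%, Format B 1/7 = 14.3% → the skills-based format
Overall: the skills-based format 73/80 = 91.2%, Format B 56/73 = 76.7% → the skills-based format
The skills-based format wins overall and in every industry group — no reversal.

Yes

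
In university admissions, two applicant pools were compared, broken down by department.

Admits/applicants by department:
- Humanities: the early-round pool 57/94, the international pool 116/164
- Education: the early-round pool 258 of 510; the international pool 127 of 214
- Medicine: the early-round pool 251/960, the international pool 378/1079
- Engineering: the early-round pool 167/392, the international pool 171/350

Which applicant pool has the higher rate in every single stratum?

Humanities: the early-round pool 57/94 = 60.6%, the international pool 116/164 = 70.7% → the international pool
Education: the early-round pool 258/510 = 50.6%, the international pool 127/214 = 59.3% → the international pool
Medicine: the early-round pool 251/960 = 26.1%, the international pool 378/1079 = 35.0% → the international pool
Engineering: the early-round pool 167/392 = 42.6%, the international pool 171/350 = 48.9% → the international pool
The international pool has the higher rate in all 4 groups.

the international pool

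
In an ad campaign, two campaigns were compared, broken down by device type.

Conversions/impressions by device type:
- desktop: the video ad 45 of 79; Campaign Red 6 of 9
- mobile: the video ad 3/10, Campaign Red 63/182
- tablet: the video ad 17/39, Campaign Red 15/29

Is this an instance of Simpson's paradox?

Desktop: the video ad 45/79 = 57.0%, Campaign Red 6/9 = 66.7% → Campaign Red
Mobile: the video ad 3/10 = 30.0%, Campaign Red 63/182 = 34.6% → Campaign Red
Tablet: the video ad 17/39 = 43.6%, Campaign Red 15/29 = 51.7% → Campaign Red
Overall: the video ad 65/128 = 50.8%, Campaign Red 84/220 = 38.2% → the video ad
Campaign Red wins each device group but the video ad wins overall — the comparison reverses. Campaign Red's impressions skew toward mobile, which has a lower base rate.

Yes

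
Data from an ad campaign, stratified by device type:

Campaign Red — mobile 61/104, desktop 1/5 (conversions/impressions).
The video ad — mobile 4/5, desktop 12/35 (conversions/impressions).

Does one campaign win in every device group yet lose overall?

Mobile: Campaign Red 61/104 = 58.7%, the video ad 4/5 = 80.0% → the video ad
Desktop: Campaign Red 1/5 = 20.0%, the video ad 12/35 = 34.3% → the video ad
Overall: Campaign Red 62/109 = 56.9%, the video ad 16/40 = 40.0% → Campaign Red
The video ad wins each device group but Campaign Red wins overall — the comparison reverses. The video ad's impressions skew toward desktop, which has a lower base rate.

Yes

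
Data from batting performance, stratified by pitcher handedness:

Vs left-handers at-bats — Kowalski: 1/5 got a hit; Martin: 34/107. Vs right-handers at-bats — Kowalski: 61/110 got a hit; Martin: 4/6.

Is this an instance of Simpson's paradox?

Yes

Vs left-handers: Kowalski 1/5 = 20.0%, Martin 34/107 = 31.8% → Martin
Vs right-handers: Kowalski 61/110 = 55.5%, Martin 4/6 = 66.7% → Martin
Overall: Kowalski 62/115 = 53.9%, Martin 38/113 = 33.6% → Kowalski
Martin wins each pitcher group but Kowalski wins overall — the comparison reverses. Martin's at-bats skew toward vs left-handers, which has a lower base rate.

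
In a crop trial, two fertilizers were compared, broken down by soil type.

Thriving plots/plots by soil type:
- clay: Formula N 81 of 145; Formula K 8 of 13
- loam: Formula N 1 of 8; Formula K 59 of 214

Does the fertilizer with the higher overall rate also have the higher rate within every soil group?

Clay: Formula N 81/145 = 55.9%, Formula K 8/13 = 61.5% → Formula K
Loam: Formula N 1/8 = 12.5%, Formula K 59/214 = 27.6% → Formula K
Overall: Formula N 82/153 = 53.6%, Formula K 67/227 = 29.5% → Formula N
Formula K wins each soil group but Formula N wins overall — the comparison reverses. Formula K's plots skew toward loam, which has a lower base rate.

No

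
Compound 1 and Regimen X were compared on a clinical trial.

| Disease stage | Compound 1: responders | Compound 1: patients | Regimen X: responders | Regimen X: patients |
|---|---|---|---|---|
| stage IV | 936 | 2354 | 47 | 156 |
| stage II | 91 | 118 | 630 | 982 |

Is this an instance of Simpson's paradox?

Stage IV: Compound 1 936/2354 = 39.8%, Regimen X 47/156 = 30.1% → Compound 1
Stage II: Compound 1 91/118 = 77.1%, Regimen X 630/982 = 64.2% → Compound 1
Overall: Compound 1 1027/2472 = 41.5%, Regimen X 677/1138 = 59.5% → Regimen X
Compound 1 wins each disease group but Regimen X wins overall — the comparison reverses. Compound 1's patients skew toward stage IV, which has a lower base rate.

Yes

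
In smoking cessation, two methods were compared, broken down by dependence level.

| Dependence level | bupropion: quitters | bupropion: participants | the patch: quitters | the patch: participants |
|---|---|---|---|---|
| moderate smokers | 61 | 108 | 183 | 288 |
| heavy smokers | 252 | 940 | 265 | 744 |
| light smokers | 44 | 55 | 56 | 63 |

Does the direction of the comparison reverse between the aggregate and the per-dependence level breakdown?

No

Moderate smokers: bupropion 61/108 = 56.5%, the patch 183/288 = 63.5% → the patch
Heavy smokers: bupropion 252/940 = 26.8%, the patch 265/744 = 35.6% → the patch
Light smokers: bupropion 44/55 = 80.0%, the patch 56/63 = 88.9% → the patch
Overall: bupropion 357/1103 = 32.4%, the patch 504/1095 = 46.0% → the patch
The patch wins overall and in every dependence group — no reversal.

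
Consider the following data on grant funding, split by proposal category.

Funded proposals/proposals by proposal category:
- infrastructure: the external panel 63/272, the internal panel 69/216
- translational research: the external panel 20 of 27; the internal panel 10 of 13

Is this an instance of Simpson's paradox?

No

Infrastructure: the external panel 63/272 = 23.2%, the internal panel 69/216 = 31.9% → the internal panel
Translational research: the external panel 20/27 = 74.1%, the internal panel 10/13 = 76.9% → the internal panel
Overall: the external panel 83/299 = 27.8%, the internal panel 79/229 = 34.5% → the internal panel
The internal panel wins overall and in every proposal group — no reversal.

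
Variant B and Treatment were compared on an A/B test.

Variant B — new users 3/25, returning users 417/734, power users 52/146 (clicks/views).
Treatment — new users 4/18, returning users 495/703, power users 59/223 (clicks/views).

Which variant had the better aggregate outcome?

New users: Variant B 3/25 = 12.0%, Treatment 4/18 = 22.2% → Treatment
Returning users: Variant B 417/734 = 56.8%, Treatment 495/703 = 70.4% → Treatment
Power users: Variant B 52/146 = 35.6%, Treatment 59/223 = 26.5% → Variant B
Overall: Variant B 472/905 = 52.2%, Treatment 558/944 = 59.1% → Treatment
(Neither sweeps every user group, but Treatment has the higher pooled rate.)

Treatment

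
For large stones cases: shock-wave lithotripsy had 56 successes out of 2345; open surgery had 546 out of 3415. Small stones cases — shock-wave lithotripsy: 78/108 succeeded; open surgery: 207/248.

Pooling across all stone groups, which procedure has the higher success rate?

open surgery

Large stones: shock-wave lithotripsy 56/2345 = 2.4%, open surgery 546/3415 = 16.0% → open surgery
Small stones: shock-wave lithotripsy 78/108 = 72.2%, open surgery 207/248 = 83.5% → open surgery
Overall: shock-wave lithotripsy 134/2453 = 5.5%, open surgery 753/3663 = 20.6% → open surgery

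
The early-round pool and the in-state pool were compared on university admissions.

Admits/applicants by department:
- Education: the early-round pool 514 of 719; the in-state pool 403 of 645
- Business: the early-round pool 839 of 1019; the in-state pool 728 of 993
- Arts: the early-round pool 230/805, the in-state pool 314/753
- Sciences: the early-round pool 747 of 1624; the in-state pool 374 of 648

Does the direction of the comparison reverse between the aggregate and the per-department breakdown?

No

Education: the early-round pool 514/719 = 71.5%, the in-state pool 403/645 = 62.5% → the early-round pool
Business: the early-round pool 839/1019 = 82.3%, the in-state pool 728/993 = 73.3% → the early-round pool
Arts: the early-round pool 230/805 = 28.6%, the in-state pool 314/753 = 41.7% → the in-state pool
Sciences: the early-round pool 747/1624 = 46.0%, the in-state pool 374/648 = 57.7% → the in-state pool
Overall: the early-round pool 2330/4167 = 55.9%, the in-state pool 1819/3039 = 59.9% → the in-state pool
Neither sweeps: the early-round pool wins 2 of 4 groups, the in-state pool wins 2. The in-state pool wins overall but not every group — no Simpson reversal.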